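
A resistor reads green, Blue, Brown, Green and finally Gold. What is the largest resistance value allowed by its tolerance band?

Green → 5 (first significant figure)
Blue → 6 (second significant figure)
Brown → 1 (third significant figure)
Green → ×10^5 multiplier
Gold → ±5% tolerance
561 × 100000 = 56100000 Ω
Largest = 56100000 × (1 + 5/100) = 58905000 Ω.

58905000 Ω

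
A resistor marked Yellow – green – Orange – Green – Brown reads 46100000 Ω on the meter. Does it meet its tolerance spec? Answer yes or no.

Yellow → 4 (first significant figure)
Green → 5 (second significant figure)
Orange → 3 (third significant figure)
Green → ×10^5 multiplier
Brown → ±1% tolerance
453 × 100000 = 45300000 Ω
Allowed range: 44847000 Ω to 45753000 Ω.
46100000 Ω lies outside that range.

no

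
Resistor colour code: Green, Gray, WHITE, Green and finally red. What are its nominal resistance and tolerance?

58900000 Ω ±2%

Green → 5 (first significant figure)
Grey → 8 (second significant figure)
White → 9 (third significant figure)
Green → ×10^5 multiplier
Red → ±2% tolerance
589 × 100000 = 58900000 Ω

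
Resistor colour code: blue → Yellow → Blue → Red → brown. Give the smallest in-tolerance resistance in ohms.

63954 Ω

Blue → 6 (first significant figure)
Yellow → 4 (second significant figure)
Blue → 6 (third significant figure)
Red → ×10^2 multiplier
Brown → ±1% tolerance
646 × 100 = 64600 Ω
Smallest = 64600 × (1 − 1/100) = 63954 Ω.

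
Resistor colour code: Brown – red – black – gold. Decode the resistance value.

Brown → 1 (first significant figure)
Red → 2 (second significant figure)
Black → ×1 multiplier
12 × 1 = 12 Ω

12 Ω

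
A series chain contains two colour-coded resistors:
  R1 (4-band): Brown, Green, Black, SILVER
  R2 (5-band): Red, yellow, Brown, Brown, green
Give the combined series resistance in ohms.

2425 Ω

R1: brown, green → 15; black ×1 → 15 Ω.
R2: red, yellow, brown → 241; brown ×10 → 2410 Ω.
Series: 15 + 2410 = 2425 Ω.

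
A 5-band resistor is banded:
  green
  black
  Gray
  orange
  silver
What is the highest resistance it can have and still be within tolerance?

Green → 5 (first significant figure)
Black → 0 (second significant figure)
Grey → 8 (third significant figure)
Orange → ×10^3 multiplier
Silver → ±10% tolerance
508 × 1000 = 508000 Ω
Highest = 508000 × (1 + 10/100) = 558800 Ω.

558800 Ω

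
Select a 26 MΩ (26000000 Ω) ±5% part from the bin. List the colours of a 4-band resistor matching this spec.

26000000 Ω = 26 × 10^6.
2 → red
6 → blue
Multiplier 10^6 → blue.
±5% tolerance → gold.

red, blue, blue, gold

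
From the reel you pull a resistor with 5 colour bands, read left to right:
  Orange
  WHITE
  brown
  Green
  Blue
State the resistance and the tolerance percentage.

Orange → 3 (first significant figure)
White → 9 (second significant figure)
Brown → 1 (third significant figure)
Green → ×10^5 multiplier
Blue → ±0.25% tolerance
391 × 100000 = 39100000 Ω

39100000 Ω ±0.25%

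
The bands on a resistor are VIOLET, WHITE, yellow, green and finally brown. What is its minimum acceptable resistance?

Violet → 7 (first significant figure)
White → 9 (second significant figure)
Yellow → 4 (third significant figure)
Green → ×10^5 multiplier
Brown → ±1% tolerance
794 × 100000 = 79400000 Ω
Minimum = 79400000 × (1 − 1/100) = 78606000 Ω.

78606000 Ω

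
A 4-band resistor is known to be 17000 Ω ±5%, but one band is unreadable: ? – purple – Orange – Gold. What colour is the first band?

17000 Ω = 17 × 10^3.
The first band gives digit 1 of the significand, and 1 is brown.

brown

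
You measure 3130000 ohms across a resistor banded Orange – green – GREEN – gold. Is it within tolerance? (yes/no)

no

Orange → 3 (first significant figure)
Green → 5 (second significant figure)
Green → ×10^5 multiplier
Gold → ±5% tolerance
35 × 100000 = 3500000 Ω
Allowed range: 3325000 Ω to 3675000 Ω.
3130000 ohms lies outside that range.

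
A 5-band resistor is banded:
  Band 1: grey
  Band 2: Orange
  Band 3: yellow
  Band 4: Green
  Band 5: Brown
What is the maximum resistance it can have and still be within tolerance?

Grey → 8 (first significant figure)
Orange → 3 (second significant figure)
Yellow → 4 (third significant figure)
Green → ×10^5 multiplier
Brown → ±1% tolerance
834 × 100000 = 83400000 Ω
Maximum = 83400000 × (1 + 1/100) = 84234000 Ω.

84234000 Ω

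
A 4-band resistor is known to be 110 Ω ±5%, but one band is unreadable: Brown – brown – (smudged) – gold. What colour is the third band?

brown

110 Ω = 11 × 10^1.
The third band is the multiplier, 10^1, which is brown.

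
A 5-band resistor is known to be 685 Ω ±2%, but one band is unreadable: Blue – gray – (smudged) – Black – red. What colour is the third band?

green

685 Ω = 685 × 10^0.
The third band gives digit 5 of the significand, and 5 is green.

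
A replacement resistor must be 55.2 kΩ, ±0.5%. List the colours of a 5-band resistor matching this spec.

green, green, red, red, green

55200 Ω = 552 × 10^2.
5 → green
5 → green
2 → red
Multiplier 10^2 → red.
±0.5% tolerance → green.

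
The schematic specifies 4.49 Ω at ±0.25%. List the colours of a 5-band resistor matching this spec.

4.49 Ω = 449 × 10^-2.
4 → yellow
4 → yellow
9 → white
Multiplier 10^-2 → silver.
±0.25% tolerance → blue.

yellow, yellow, white, silver, blue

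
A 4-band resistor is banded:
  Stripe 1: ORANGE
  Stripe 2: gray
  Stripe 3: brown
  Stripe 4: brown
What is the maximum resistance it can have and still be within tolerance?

Orange → 3 (first significant figure)
Grey → 8 (second significant figure)
Brown → ×10 multiplier
Brown → ±1% tolerance
38 × 10 = 380 Ω
Maximum = 380 × (1 + 1/100) = 383.8 Ω.

383.8 Ω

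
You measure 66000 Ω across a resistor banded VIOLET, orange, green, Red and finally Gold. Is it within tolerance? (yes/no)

no

Violet → 7 (first significant figure)
Orange → 3 (second significant figure)
Green → 5 (third significant figure)
Red → ×10^2 multiplier
Gold → ±5% tolerance
735 × 100 = 73500 Ω
Allowed range: 69825 Ω to 77175 Ω.
66000 Ω lies outside that range.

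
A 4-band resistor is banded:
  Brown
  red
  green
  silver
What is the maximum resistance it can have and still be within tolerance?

Brown → 1 (first significant figure)
Red → 2 (second significant figure)
Green → ×10^5 multiplier
Silver → ±10% tolerance
12 × 100000 = 1200000 Ω
Maximum = 1200000 × (1 + 10/100) = 1320000 Ω.

1320000 Ω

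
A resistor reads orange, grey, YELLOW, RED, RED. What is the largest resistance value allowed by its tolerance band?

39168 Ω

Orange → 3 (first significant figure)
Grey → 8 (second significant figure)
Yellow → 4 (third significant figure)
Red → ×10^2 multiplier
Red → ±2% tolerance
384 × 100 = 38400 Ω
Largest = 38400 × (1 + 2/100) = 39168 Ω.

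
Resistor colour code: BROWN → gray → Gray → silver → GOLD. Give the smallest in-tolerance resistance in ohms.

1.786 Ω

Brown → 1 (first significant figure)
Grey → 8 (second significant figure)
Grey → 8 (third significant figure)
Silver → ×0.01 multiplier
Gold → ±5% tolerance
188 × 0.01 = 1.88 Ω
Smallest = 1.88 × (1 − 5/100) = 1.786 Ω.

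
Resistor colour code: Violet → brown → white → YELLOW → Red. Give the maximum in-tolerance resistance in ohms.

Violet → 7 (first significant figure)
Brown → 1 (second significant figure)
White → 9 (third significant figure)
Yellow → ×10^4 multiplier
Red → ±2% tolerance
719 × 10000 = 7190000 Ω
Maximum = 7190000 × (1 + 2/100) = 7333800 Ω.

7333800 Ω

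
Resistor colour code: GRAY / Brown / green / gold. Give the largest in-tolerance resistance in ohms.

Grey → 8 (first significant figure)
Brown → 1 (second significant figure)
Green → ×10^5 multiplier
Gold → ±5% tolerance
81 × 100000 = 8100000 Ω
Largest = 8100000 × (1 + 5/100) = 8505000 Ω.

8505000 Ω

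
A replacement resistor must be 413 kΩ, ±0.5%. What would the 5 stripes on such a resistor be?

413000 Ω = 413 × 10^3.
4 → yellow
1 → brown
3 → orange
Multiplier 10^3 → orange.
±0.5% tolerance → green.

yellow, brown, orange, orange, green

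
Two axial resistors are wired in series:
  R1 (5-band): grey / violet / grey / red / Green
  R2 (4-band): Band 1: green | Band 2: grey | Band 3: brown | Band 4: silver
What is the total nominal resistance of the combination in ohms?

R1: grey, violet, grey → 878; red ×10^2 → 87800 Ω.
R2: green, grey → 58; brown ×10 → 580 Ω.
Series: 87800 + 580 = 88380 Ω.

88380 Ω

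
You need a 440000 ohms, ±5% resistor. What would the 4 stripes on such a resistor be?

yellow, yellow, yellow, gold

440000 Ω = 44 × 10^4.
4 → yellow
4 → yellow
Multiplier 10^4 → yellow.
±5% tolerance → gold.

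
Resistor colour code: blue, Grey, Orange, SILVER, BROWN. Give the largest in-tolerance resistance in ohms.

6.8983 Ω

Blue → 6 (first significant figure)
Grey → 8 (second significant figure)
Orange → 3 (third significant figure)
Silver → ×0.01 multiplier
Brown → ±1% tolerance
683 × 0.01 = 6.83 Ω
Largest = 6.83 × (1 + 1/100) = 6.8983 Ω.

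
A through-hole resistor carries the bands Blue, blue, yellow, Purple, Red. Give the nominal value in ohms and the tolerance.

6640000000 Ω ±2%

Blue → 6 (first significant figure)
Blue → 6 (second significant figure)
Yellow → 4 (third significant figure)
Violet → ×10^7 multiplier
Red → ±2% tolerance
664 × 10000000 = 6640000000 Ω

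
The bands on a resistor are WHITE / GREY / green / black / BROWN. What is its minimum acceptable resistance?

White → 9 (first significant figure)
Grey → 8 (second significant figure)
Green → 5 (third significant figure)
Black → ×1 multiplier
Brown → ±1% tolerance
985 × 1 = 985 Ω
Minimum = 985 × (1 − 1/100) = 975.15 Ω.

975.15 Ω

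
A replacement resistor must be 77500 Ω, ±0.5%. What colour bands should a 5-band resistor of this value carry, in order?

violet, violet, green, red, green

77500 Ω = 775 × 10^2.
7 → violet
7 → violet
5 → green
Multiplier 10^2 → red.
±0.5% tolerance → green.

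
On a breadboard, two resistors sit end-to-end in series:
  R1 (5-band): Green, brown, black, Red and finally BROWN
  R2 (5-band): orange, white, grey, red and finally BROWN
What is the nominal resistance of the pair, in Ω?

R1: green, brown, black → 510; red ×10^2 → 51000 Ω.
R2: orange, white, grey → 398; red ×10^2 → 39800 Ω.
Series: 51000 + 39800 = 90800 Ω.

90800 Ω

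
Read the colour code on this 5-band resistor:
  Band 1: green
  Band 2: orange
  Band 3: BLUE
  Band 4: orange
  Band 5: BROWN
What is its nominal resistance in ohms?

536000 Ω

Green → 5 (first significant figure)
Orange → 3 (second significant figure)
Blue → 6 (third significant figure)
Orange → ×10^3 multiplier
536 × 1000 = 536000 Ω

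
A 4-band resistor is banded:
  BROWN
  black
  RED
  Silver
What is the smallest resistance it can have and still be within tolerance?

Brown → 1 (first significant figure)
Black → 0 (second significant figure)
Red → ×10^2 multiplier
Silver → ±10% tolerance
10 × 100 = 1000 Ω
Smallest = 1000 × (1 − 10/100) = 900 Ω.

900 Ω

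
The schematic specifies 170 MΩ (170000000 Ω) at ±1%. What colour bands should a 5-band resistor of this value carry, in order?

brown, violet, black, blue, brown

170000000 Ω = 170 × 10^6.
1 → brown
7 → violet
0 → black
Multiplier 10^6 → blue.
±1% tolerance → brown.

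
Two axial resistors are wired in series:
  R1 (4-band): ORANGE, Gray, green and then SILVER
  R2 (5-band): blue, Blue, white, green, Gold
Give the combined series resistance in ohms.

R1: orange, grey → 38; green ×10^5 → 3800000 Ω.
R2: blue, blue, white → 669; green ×10^5 → 66900000 Ω.
Series: 3800000 + 66900000 = 70700000 Ω.

70700000 Ω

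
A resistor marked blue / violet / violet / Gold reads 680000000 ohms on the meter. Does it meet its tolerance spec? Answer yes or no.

yes

Blue → 6 (first significant figure)
Violet → 7 (second significant figure)
Violet → ×10^7 multiplier
Gold → ±5% tolerance
67 × 10000000 = 670000000 Ω
Allowed range: 636500000 Ω to 703500000 Ω.
680000000 ohms lies inside that range.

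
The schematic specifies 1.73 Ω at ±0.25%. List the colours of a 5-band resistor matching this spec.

brown, violet, orange, silver, blue

1.73 Ω = 173 × 10^-2.
1 → brown
7 → violet
3 → orange
Multiplier 10^-2 → silver.
±0.25% tolerance → blue.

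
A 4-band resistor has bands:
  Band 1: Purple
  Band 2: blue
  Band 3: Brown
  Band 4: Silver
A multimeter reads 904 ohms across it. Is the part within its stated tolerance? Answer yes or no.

Violet → 7 (first significant figure)
Blue → 6 (second significant figure)
Brown → ×10 multiplier
Silver → ±10% tolerance
76 × 10 = 760 Ω
Allowed range: 684 Ω to 836 Ω.
904 ohms lies outside that range.

no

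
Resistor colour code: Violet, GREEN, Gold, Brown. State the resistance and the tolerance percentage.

7.5 Ω ±1%

Violet → 7 (first significant figure)
Green → 5 (second significant figure)
Gold → ×0.1 multiplier
Brown → ±1% tolerance
75 × 0.1 = 7.5 Ω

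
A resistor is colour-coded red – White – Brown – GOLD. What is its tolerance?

The last band, gold, is the tolerance band.
Gold corresponds to ±5%.

±5%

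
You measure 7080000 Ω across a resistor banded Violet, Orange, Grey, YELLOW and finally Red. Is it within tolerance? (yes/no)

no

Violet → 7 (first significant figure)
Orange → 3 (second significant figure)
Grey → 8 (third significant figure)
Yellow → ×10^4 multiplier
Red → ±2% tolerance
738 × 10000 = 7380000 Ω
Allowed range: 7232400 Ω to 7527600 Ω.
7080000 Ω lies outside that range.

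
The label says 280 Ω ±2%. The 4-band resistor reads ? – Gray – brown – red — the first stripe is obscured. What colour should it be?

280 Ω = 28 × 10^1.
The first band gives digit 2 of the significand, and 2 is red.

red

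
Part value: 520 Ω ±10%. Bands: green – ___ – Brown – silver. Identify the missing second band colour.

520 Ω = 52 × 10^1.
The second band gives digit 2 of the significand, and 2 is red.

red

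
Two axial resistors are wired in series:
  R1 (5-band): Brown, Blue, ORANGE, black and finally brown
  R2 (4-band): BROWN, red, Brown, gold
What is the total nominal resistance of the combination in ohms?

283 Ω

R1: brown, blue, orange → 163; black ×1 → 163 Ω.
R2: brown, red → 12; brown ×10 → 120 Ω.
Series: 163 + 120 = 283 Ω.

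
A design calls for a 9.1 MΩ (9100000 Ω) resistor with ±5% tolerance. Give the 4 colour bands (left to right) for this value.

9100000 Ω = 91 × 10^5.
9 → white
1 → brown
Multiplier 10^5 → green.
±5% tolerance → gold.

white, brown, green, gold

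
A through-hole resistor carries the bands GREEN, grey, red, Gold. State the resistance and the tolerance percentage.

Green → 5 (first significant figure)
Grey → 8 (second significant figure)
Red → ×10^2 multiplier
Gold → ±5% tolerance
58 × 100 = 5800 Ω

5800 Ω ±5%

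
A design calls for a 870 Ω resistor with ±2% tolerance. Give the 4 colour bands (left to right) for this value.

grey, violet, brown, red

870 Ω = 87 × 10^1.
8 → grey
7 → violet
Multiplier 10^1 → brown.
±2% tolerance → red.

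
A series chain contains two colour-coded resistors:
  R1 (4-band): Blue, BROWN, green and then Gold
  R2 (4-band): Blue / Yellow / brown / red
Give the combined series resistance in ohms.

R1: blue, brown → 61; green ×10^5 → 6100000 Ω.
R2: blue, yellow → 64; brown ×10 → 640 Ω.
Series: 6100000 + 640 = 6100640 Ω.

6100640 Ω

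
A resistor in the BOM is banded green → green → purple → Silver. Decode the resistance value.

Green → 5 (first significant figure)
Green → 5 (second significant figure)
Violet → ×10^7 multiplier
55 × 10000000 = 550000000 Ω

550000000 Ω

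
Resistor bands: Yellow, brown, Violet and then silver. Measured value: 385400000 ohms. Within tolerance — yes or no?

yes

Yellow → 4 (first significant figure)
Brown → 1 (second significant figure)
Violet → ×10^7 multiplier
Silver → ±10% tolerance
41 × 10000000 = 410000000 Ω
Allowed range: 369000000 Ω to 451000000 Ω.
385400000 ohms lies inside that range.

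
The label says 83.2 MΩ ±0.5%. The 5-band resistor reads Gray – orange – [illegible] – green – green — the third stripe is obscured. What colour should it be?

red

83200000 Ω = 832 × 10^5.
The third band gives digit 2 of the significand, and 2 is red.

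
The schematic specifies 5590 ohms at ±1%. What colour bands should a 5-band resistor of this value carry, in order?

5590 Ω = 559 × 10^1.
5 → green
5 → green
9 → white
Multiplier 10^1 → brown.
±1% tolerance → brown.

green, green, white, brown, brown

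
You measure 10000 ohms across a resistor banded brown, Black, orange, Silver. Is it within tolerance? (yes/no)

Brown → 1 (first significant figure)
Black → 0 (second significant figure)
Orange → ×10^3 multiplier
Silver → ±10% tolerance
10 × 1000 = 10000 Ω
Allowed range: 9000 Ω to 11000 Ω.
10000 ohms lies inside that range.

yes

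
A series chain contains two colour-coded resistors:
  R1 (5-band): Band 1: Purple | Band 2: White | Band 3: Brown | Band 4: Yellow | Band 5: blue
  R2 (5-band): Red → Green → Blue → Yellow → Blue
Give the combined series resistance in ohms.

10470000 Ω

R1: violet, white, brown → 791; yellow ×10^4 → 7910000 Ω.
R2: red, green, blue → 256; yellow ×10^4 → 2560000 Ω.
Series: 7910000 + 2560000 = 10470000 Ω.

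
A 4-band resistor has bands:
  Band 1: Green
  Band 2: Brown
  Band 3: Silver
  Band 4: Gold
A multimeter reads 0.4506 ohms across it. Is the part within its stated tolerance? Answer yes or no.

no

Green → 5 (first significant figure)
Brown → 1 (second significant figure)
Silver → ×0.01 multiplier
Gold → ±5% tolerance
51 × 0.01 = 0.51 Ω
Allowed range: 0.4845 Ω to 0.5355 Ω.
0.4506 ohms lies outside that range.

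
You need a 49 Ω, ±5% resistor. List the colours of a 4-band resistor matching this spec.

49 Ω = 49 × 10^0.
4 → yellow
9 → white
Multiplier 10^0 → black.
±5% tolerance → gold.

yellow, white, black, gold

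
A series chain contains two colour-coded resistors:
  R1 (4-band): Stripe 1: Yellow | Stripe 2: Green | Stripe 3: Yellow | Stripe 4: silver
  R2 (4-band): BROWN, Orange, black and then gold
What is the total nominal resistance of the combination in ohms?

R1: yellow, green → 45; yellow ×10^4 → 450000 Ω.
R2: brown, orange → 13; black ×1 → 13 Ω.
Series: 450000 + 13 = 450013 Ω.

450013 Ω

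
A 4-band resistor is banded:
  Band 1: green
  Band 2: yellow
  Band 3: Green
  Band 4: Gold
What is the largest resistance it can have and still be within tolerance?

5670000 Ω

Green → 5 (first significant figure)
Yellow → 4 (second significant figure)
Green → ×10^5 multiplier
Gold → ±5% tolerance
54 × 100000 = 5400000 Ω
Largest = 5400000 × (1 + 5/100) = 5670000 Ω.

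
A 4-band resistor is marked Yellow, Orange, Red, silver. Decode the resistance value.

Yellow → 4 (first significant figure)
Orange → 3 (second significant figure)
Red → ×10^2 multiplier
43 × 100 = 4300 Ω

4300 Ω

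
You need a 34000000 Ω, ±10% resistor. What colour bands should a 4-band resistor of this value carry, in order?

34000000 Ω = 34 × 10^6.
3 → orange
4 → yellow
Multiplier 10^6 → blue.
±10% tolerance → silver.

orange, yellow, blue, silver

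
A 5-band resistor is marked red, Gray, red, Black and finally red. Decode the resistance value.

Red → 2 (first significant figure)
Grey → 8 (second significant figure)
Red → 2 (third significant figure)
Black → ×1 multiplier
282 × 1 = 282 Ω

282 Ω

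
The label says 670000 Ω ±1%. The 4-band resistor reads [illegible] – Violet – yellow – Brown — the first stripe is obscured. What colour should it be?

blue

670000 Ω = 67 × 10^4.
The first band gives digit 6 of the significand, and 6 is blue.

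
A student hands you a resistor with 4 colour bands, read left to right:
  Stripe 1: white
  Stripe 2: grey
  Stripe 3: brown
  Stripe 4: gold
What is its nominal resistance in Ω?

White → 9 (first significant figure)
Grey → 8 (second significant figure)
Brown → ×10 multiplier
98 × 10 = 980 Ω

980 Ω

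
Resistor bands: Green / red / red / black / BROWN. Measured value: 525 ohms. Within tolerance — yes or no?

Green → 5 (first significant figure)
Red → 2 (second significant figure)
Red → 2 (third significant figure)
Black → ×1 multiplier
Brown → ±1% tolerance
522 × 1 = 522 Ω
Allowed range: 516.78 Ω to 527.22 Ω.
525 ohms lies inside that range.

yes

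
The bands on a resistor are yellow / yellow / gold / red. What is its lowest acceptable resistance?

Yellow → 4 (first significant figure)
Yellow → 4 (second significant figure)
Gold → ×0.1 multiplier
Red → ±2% tolerance
44 × 0.1 = 4.4 Ω
Lowest = 4.4 × (1 − 2/100) = 4.312 Ω.

4.312 Ω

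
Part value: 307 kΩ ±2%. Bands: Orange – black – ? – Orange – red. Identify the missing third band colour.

307000 Ω = 307 × 10^3.
The third band gives digit 7 of the significand, and 7 is violet.

violet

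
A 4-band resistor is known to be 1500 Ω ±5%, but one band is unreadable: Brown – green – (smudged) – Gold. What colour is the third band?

red

1500 Ω = 15 × 10^2.
The third band is the multiplier, 10^2, which is red.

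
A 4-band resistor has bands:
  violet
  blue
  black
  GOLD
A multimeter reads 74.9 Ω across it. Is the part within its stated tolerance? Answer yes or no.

Violet → 7 (first significant figure)
Blue → 6 (second significant figure)
Black → ×1 multiplier
Gold → ±5% tolerance
76 × 1 = 76 Ω
Allowed range: 72.2 Ω to 79.8 Ω.
74.9 Ω lies inside that range.

yes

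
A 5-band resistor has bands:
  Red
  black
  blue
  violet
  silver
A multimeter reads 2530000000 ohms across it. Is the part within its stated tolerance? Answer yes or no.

Red → 2 (first significant figure)
Black → 0 (second significant figure)
Blue → 6 (third significant figure)
Violet → ×10^7 multiplier
Silver → ±10% tolerance
206 × 10000000 = 2060000000 Ω
Allowed range: 1854000000 Ω to 2266000000 Ω.
2530000000 ohms lies outside that range.

no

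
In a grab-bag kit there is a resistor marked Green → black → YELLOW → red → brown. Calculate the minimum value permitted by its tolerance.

49896 Ω

Green → 5 (first significant figure)
Black → 0 (second significant figure)
Yellow → 4 (third significant figure)
Red → ×10^2 multiplier
Brown → ±1% tolerance
504 × 100 = 50400 Ω
Minimum = 50400 × (1 − 1/100) = 49896 Ω.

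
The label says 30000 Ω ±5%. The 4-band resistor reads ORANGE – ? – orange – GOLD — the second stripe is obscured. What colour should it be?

30000 Ω = 30 × 10^3.
The second band gives digit 0 of the significand, and 0 is black.

black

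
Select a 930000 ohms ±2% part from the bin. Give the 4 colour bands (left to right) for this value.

930000 Ω = 93 × 10^4.
9 → white
3 → orange
Multiplier 10^4 → yellow.
±2% tolerance → red.

white, orange, yellow, red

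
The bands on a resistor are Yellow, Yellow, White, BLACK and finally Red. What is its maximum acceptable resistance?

457.98 Ω

Yellow → 4 (first significant figure)
Yellow → 4 (second significant figure)
White → 9 (third significant figure)
Black → ×1 multiplier
Red → ±2% tolerance
449 × 1 = 449 Ω
Maximum = 449 × (1 + 2/100) = 457.98 Ω.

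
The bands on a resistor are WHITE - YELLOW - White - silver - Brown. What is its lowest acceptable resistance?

9.3951 Ω

White → 9 (first significant figure)
Yellow → 4 (second significant figure)
White → 9 (third significant figure)
Silver → ×0.01 multiplier
Brown → ±1% tolerance
949 × 0.01 = 9.49 Ω
Lowest = 9.49 × (1 − 1/100) = 9.3951 Ω.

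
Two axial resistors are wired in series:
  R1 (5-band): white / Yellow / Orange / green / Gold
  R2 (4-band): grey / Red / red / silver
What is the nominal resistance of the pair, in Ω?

R1: white, yellow, orange → 943; green ×10^5 → 94300000 Ω.
R2: grey, red → 82; red ×10^2 → 8200 Ω.
Series: 94300000 + 8200 = 94308200 Ω.

94308200 Ω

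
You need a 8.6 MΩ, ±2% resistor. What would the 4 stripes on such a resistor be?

grey, blue, green, red

8600000 Ω = 86 × 10^5.
8 → grey
6 → blue
Multiplier 10^5 → green.
±2% tolerance → red.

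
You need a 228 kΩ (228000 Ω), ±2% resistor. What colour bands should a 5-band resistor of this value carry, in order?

228000 Ω = 228 × 10^3.
2 → red
2 → red
8 → grey
Multiplier 10^3 → orange.
±2% tolerance → red.

red, red, grey, orange, red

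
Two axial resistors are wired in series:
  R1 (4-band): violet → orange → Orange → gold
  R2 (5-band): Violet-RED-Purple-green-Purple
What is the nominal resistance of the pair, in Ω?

R1: violet, orange → 73; orange ×10^3 → 73000 Ω.
R2: violet, red, violet → 727; green ×10^5 → 72700000 Ω.
Series: 73000 + 72700000 = 72773000 Ω.

72773000 Ω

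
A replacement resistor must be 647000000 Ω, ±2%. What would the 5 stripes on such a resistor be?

647000000 Ω = 647 × 10^6.
6 → blue
4 → yellow
7 → violet
Multiplier 10^6 → blue.
±2% tolerance → red.

blue, yellow, violet, blue, red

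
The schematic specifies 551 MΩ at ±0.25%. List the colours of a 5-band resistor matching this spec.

green, green, brown, blue, blue

551000000 Ω = 551 × 10^6.
5 → green
5 → green
1 → brown
Multiplier 10^6 → blue.
±0.25% tolerance → blue.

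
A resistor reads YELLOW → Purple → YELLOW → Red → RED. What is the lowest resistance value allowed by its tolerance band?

Yellow → 4 (first significant figure)
Violet → 7 (second significant figure)
Yellow → 4 (third significant figure)
Red → ×10^2 multiplier
Red → ±2% tolerance
474 × 100 = 47400 Ω
Lowest = 47400 × (1 − 2/100) = 46452 Ω.

46452 Ω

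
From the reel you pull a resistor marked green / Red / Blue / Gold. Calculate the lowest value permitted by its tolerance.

Green → 5 (first significant figure)
Red → 2 (second significant figure)
Blue → ×10^6 multiplier
Gold → ±5% tolerance
52 × 1000000 = 52000000 Ω
Lowest = 52000000 × (1 − 5/100) = 49400000 Ω.

49400000 Ω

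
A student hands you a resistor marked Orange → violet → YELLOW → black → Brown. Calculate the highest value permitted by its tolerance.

377.74 Ω

Orange → 3 (first significant figure)
Violet → 7 (second significant figure)
Yellow → 4 (third significant figure)
Black → ×1 multiplier
Brown → ±1% tolerance
374 × 1 = 374 Ω
Highest = 374 × (1 + 1/100) = 377.74 Ω.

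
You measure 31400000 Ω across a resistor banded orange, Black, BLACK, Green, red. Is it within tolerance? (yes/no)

no

Orange → 3 (first significant figure)
Black → 0 (second significant figure)
Black → 0 (third significant figure)
Green → ×10^5 multiplier
Red → ±2% tolerance
300 × 100000 = 30000000 Ω
Allowed range: 29400000 Ω to 30600000 Ω.
31400000 Ω lies outside that range.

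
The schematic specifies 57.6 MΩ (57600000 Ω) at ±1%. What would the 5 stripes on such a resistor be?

57600000 Ω = 576 × 10^5.
5 → green
7 → violet
6 → blue
Multiplier 10^5 → green.
±1% tolerance → brown.

green, violet, blue, green, brown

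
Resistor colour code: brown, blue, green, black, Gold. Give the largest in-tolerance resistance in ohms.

Brown → 1 (first significant figure)
Blue → 6 (second significant figure)
Green → 5 (third significant figure)
Black → ×1 multiplier
Gold → ±5% tolerance
165 × 1 = 165 Ω
Largest = 165 × (1 + 5/100) = 173.25 Ω.

173.25 Ω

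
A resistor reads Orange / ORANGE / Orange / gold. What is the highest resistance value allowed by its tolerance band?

Orange → 3 (first significant figure)
Orange → 3 (second significant figure)
Orange → ×10^3 multiplier
Gold → ±5% tolerance
33 × 1000 = 33000 Ω
Highest = 33000 × (1 + 5/100) = 34650 Ω.

34650 Ω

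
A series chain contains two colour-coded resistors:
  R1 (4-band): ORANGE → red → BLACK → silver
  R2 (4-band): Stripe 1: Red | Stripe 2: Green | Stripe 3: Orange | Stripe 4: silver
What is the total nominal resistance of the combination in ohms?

25032 Ω

R1: orange, red → 32; black ×1 → 32 Ω.
R2: red, green → 25; orange ×10^3 → 25000 Ω.
Series: 32 + 25000 = 25032 Ω.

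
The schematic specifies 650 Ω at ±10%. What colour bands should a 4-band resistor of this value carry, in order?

blue, green, brown, silver

650 Ω = 65 × 10^1.
6 → blue
5 → green
Multiplier 10^1 → brown.
±10% tolerance → silver.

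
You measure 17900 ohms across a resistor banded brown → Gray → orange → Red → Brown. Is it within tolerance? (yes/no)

no

Brown → 1 (first significant figure)
Grey → 8 (second significant figure)
Orange → 3 (third significant figure)
Red → ×10^2 multiplier
Brown → ±1% tolerance
183 × 100 = 18300 Ω
Allowed range: 18117 Ω to 18483 Ω.
17900 ohms lies outside that range.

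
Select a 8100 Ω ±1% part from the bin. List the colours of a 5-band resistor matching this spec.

8100 Ω = 810 × 10^1.
8 → grey
1 → brown
0 → black
Multiplier 10^1 → brown.
±1% tolerance → brown.

grey, brown, black, brown, brown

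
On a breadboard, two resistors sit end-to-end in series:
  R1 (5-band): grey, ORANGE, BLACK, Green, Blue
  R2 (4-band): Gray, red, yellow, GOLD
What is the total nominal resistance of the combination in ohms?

83820000 Ω

R1: grey, orange, black → 830; green ×10^5 → 83000000 Ω.
R2: grey, red → 82; yellow ×10^4 → 820000 Ω.
Series: 83000000 + 820000 = 83820000 Ω.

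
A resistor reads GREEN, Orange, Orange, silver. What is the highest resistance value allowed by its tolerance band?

Green → 5 (first significant figure)
Orange → 3 (second significant figure)
Orange → ×10^3 multiplier
Silver → ±10% tolerance
53 × 1000 = 53000 Ω
Highest = 53000 × (1 + 10/100) = 58300 Ω.

58300 Ω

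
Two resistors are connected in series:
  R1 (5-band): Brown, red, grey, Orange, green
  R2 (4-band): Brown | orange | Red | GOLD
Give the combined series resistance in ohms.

129300 Ω

R1: brown, red, grey → 128; orange ×10^3 → 128000 Ω.
R2: brown, orange → 13; red ×10^2 → 1300 Ω.
Series: 128000 + 1300 = 129300 Ω.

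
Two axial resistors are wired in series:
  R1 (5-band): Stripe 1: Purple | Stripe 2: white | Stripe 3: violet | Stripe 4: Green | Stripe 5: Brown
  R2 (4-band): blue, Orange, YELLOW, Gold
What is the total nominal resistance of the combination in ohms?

R1: violet, white, violet → 797; green ×10^5 → 79700000 Ω.
R2: blue, orange → 63; yellow ×10^4 → 630000 Ω.
Series: 79700000 + 630000 = 80330000 Ω.

80330000 Ω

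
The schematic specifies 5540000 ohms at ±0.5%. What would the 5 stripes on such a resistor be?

5540000 Ω = 554 × 10^4.
5 → green
5 → green
4 → yellow
Multiplier 10^4 → yellow.
±0.5% tolerance → green.

green, green, yellow, yellow, green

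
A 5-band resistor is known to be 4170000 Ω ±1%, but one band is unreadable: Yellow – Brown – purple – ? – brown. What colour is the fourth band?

yellow

4170000 Ω = 417 × 10^4.
The fourth band is the multiplier, 10^4, which is yellow.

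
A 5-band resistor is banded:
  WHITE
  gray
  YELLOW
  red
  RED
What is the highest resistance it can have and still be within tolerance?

White → 9 (first significant figure)
Grey → 8 (second significant figure)
Yellow → 4 (third significant figure)
Red → ×10^2 multiplier
Red → ±2% tolerance
984 × 100 = 98400 Ω
Highest = 98400 × (1 + 2/100) = 100368 Ω.

100368 Ω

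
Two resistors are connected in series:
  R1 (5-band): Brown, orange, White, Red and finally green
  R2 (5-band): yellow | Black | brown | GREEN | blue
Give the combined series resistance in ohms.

40113900 Ω

R1: brown, orange, white → 139; red ×10^2 → 13900 Ω.
R2: yellow, black, brown → 401; green ×10^5 → 40100000 Ω.
Series: 13900 + 40100000 = 40113900 Ω.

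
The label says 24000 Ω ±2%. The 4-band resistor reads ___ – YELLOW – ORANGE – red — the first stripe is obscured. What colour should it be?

red

24000 Ω = 24 × 10^3.
The first band gives digit 2 of the significand, and 2 is red.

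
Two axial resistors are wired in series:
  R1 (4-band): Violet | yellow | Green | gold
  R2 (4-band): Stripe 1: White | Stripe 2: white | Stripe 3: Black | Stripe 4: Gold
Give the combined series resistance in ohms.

R1: violet, yellow → 74; green ×10^5 → 7400000 Ω.
R2: white, white → 99; black ×1 → 99 Ω.
Series: 7400000 + 99 = 7400099 Ω.

7400099 Ω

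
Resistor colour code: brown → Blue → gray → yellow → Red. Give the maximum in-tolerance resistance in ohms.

1713600 Ω

Brown → 1 (first significant figure)
Blue → 6 (second significant figure)
Grey → 8 (third significant figure)
Yellow → ×10^4 multiplier
Red → ±2% tolerance
168 × 10000 = 1680000 Ω
Maximum = 1680000 × (1 + 2/100) = 1713600 Ω.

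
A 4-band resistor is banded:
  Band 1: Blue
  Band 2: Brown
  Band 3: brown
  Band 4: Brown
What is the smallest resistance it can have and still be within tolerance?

603.9 Ω

Blue → 6 (first significant figure)
Brown → 1 (second significant figure)
Brown → ×10 multiplier
Brown → ±1% tolerance
61 × 10 = 610 Ω
Smallest = 610 × (1 − 1/100) = 603.9 Ω.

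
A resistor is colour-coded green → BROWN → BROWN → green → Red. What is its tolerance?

The last band, red, is the tolerance band.
Red corresponds to ±2%.

±2%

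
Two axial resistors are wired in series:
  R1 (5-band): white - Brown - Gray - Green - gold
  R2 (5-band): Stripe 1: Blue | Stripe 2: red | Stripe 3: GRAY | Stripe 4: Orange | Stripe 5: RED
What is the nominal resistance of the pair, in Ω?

92428000 Ω

R1: white, brown, grey → 918; green ×10^5 → 91800000 Ω.
R2: blue, red, grey → 628; orange ×10^3 → 628000 Ω.
Series: 91800000 + 628000 = 92428000 Ω.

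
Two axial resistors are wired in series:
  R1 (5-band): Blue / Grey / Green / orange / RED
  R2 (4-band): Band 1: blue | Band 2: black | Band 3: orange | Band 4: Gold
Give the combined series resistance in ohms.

R1: blue, grey, green → 685; orange ×10^3 → 685000 Ω.
R2: blue, black → 60; orange ×10^3 → 60000 Ω.
Series: 685000 + 60000 = 745000 Ω.

745000 Ω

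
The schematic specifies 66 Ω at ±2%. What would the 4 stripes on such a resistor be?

66 Ω = 66 × 10^0.
6 → blue
6 → blue
Multiplier 10^0 → black.
±2% tolerance → red.

blue, blue, black, red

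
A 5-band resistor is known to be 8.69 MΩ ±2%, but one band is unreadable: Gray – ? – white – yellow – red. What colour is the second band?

blue

8690000 Ω = 869 × 10^4.
The second band gives digit 6 of the significand, and 6 is blue.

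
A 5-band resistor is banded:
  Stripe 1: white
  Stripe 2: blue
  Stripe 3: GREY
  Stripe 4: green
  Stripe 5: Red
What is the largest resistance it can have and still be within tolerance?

98736000 Ω

White → 9 (first significant figure)
Blue → 6 (second significant figure)
Grey → 8 (third significant figure)
Green → ×10^5 multiplier
Red → ±2% tolerance
968 × 100000 = 96800000 Ω
Largest = 96800000 × (1 + 2/100) = 98736000 Ω.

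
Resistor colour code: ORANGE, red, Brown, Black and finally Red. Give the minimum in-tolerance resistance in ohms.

314.58 Ω

Orange → 3 (first significant figure)
Red → 2 (second significant figure)
Brown → 1 (third significant figure)
Black → ×1 multiplier
Red → ±2% tolerance
321 × 1 = 321 Ω
Minimum = 321 × (1 − 2/100) = 314.58 Ω.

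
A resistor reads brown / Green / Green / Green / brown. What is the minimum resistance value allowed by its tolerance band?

Brown → 1 (first significant figure)
Green → 5 (second significant figure)
Green → 5 (third significant figure)
Green → ×10^5 multiplier
Brown → ±1% tolerance
155 × 100000 = 15500000 Ω
Minimum = 15500000 × (1 − 1/100) = 15345000 Ω.

15345000 Ω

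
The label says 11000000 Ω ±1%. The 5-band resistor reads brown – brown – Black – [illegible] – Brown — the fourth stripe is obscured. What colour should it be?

11000000 Ω = 110 × 10^5.
The fourth band is the multiplier, 10^5, which is green.

green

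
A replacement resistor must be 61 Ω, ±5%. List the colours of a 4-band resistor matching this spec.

blue, brown, black, gold

61 Ω = 61 × 10^0.
6 → blue
1 → brown
Multiplier 10^0 → black.
±5% tolerance → gold.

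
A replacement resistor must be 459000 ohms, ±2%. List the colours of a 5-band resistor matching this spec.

459000 Ω = 459 × 10^3.
4 → yellow
5 → green
9 → white
Multiplier 10^3 → orange.
±2% tolerance → red.

yellow, green, white, orange, red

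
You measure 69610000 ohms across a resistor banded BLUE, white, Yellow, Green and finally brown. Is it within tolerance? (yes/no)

Blue → 6 (first significant figure)
White → 9 (second significant figure)
Yellow → 4 (third significant figure)
Green → ×10^5 multiplier
Brown → ±1% tolerance
694 × 100000 = 69400000 Ω
Allowed range: 68706000 Ω to 70094000 Ω.
69610000 ohms lies inside that range.

yes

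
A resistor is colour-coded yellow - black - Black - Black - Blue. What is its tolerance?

The last band, blue, is the tolerance band.
Blue corresponds to ±0.25%.

±0.25%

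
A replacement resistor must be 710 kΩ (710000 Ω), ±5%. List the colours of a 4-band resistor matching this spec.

710000 Ω = 71 × 10^4.
7 → violet
1 → brown
Multiplier 10^4 → yellow.
±5% tolerance → gold.

violet, brown, yellow, gold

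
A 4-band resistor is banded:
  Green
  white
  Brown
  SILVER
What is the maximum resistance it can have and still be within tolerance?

Green → 5 (first significant figure)
White → 9 (second significant figure)
Brown → ×10 multiplier
Silver → ±10% tolerance
59 × 10 = 590 Ω
Maximum = 590 × (1 + 10/100) = 649 Ω.

649 Ω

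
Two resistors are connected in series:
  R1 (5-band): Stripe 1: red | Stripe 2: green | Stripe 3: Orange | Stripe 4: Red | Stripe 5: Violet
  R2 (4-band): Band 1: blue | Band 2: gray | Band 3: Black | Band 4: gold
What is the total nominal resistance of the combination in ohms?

25368 Ω

R1: red, green, orange → 253; red ×10^2 → 25300 Ω.
R2: blue, grey → 68; black ×1 → 68 Ω.
Series: 25300 + 68 = 25368 Ω.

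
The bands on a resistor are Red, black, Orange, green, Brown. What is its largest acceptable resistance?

20503000 Ω

Red → 2 (first significant figure)
Black → 0 (second significant figure)
Orange → 3 (third significant figure)
Green → ×10^5 multiplier
Brown → ±1% tolerance
203 × 100000 = 20300000 Ω
Largest = 20300000 × (1 + 1/100) = 20503000 Ω.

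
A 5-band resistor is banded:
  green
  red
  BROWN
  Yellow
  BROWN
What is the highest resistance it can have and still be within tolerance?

5262100 Ω

Green → 5 (first significant figure)
Red → 2 (second significant figure)
Brown → 1 (third significant figure)
Yellow → ×10^4 multiplier
Brown → ±1% tolerance
521 × 10000 = 5210000 Ω
Highest = 5210000 × (1 + 1/100) = 5262100 Ω.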